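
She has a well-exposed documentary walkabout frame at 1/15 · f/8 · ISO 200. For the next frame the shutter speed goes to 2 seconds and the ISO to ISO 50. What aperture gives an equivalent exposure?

Shutter speed: 1/15 → 1/8 → 1/4 → 1/2 → 1 → 2 — 5 stops slower (brighter).
ISO: 200 → 100 → 50 — 2 stops lower (darker).
Net change so far: 3 stops brighter. Offset with the aperture: f/8 → f/11 → f/16 → f/22.

f/22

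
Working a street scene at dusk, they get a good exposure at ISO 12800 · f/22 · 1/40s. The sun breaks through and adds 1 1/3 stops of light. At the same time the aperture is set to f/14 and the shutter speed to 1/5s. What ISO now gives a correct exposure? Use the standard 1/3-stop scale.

ISO 250

Scene light: 1 1/3 stops brighter.
Aperture: f/22 → f/20 → f/18 → f/16 → f/14 — 1 1/3 stops larger aperture (brighter).
Shutter speed: 1/40 → 1/30 → 1/25 → 1/20 → 1/15 → 1/13 → 1/10 → 1/8 → 1/6 → 1/5 — 3 stops longer (brighter).
Net so far: 5 2/3 stops brighter. ISO: 12800 → 10000 → 8000 → 6400 → 5000 → 4000 → 3200 → 2500 → 2000 → 1600 → 1250 → 1000 → 800 → 640 → 500 → 400 → 320 → 250.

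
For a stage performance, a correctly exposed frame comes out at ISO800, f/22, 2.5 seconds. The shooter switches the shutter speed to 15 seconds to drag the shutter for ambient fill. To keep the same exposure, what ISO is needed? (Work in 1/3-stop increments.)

ISO 125

Shutter speed: 2.5 → 3.2 → 4 → 5 → 6 → 8 → 10 → 13 → 15 — 2 2/3 stops slower (brighter).
Need 2 2/3 stops darker from the ISO: 800 → 640 → 500 → 400 → 320 → 250 → 200 → 160 → 125.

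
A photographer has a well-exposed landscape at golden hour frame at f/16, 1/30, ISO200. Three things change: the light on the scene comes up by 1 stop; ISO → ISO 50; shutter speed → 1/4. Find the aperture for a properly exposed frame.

f/32

Scene light: 1 stop brighter.
ISO: 200 → 100 → 50 — 2 stops dropped (darker).
Shutter speed: 1/30 → 1/15 → 1/8 → 1/4 — 3 stops slower (brighter).
Net so far: 2 stops brighter. Aperture: f/16 → f/22 → f/32.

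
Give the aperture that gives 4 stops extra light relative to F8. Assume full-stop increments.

f/2

Aperture: f/8 → f/5.6 → f/4 → f/2.8 → f/2 — 4 stops opened up (brighter).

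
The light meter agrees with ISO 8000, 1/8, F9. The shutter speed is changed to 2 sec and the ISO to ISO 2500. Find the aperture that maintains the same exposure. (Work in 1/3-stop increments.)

Shutter speed: 1/8 → 1/6 → 1/5 → 1/4 → 0.3 → 0.4 → 0.5 → 0.6 → 0.8 → 1 → 1.3 → 1.6 → 2 — 4 stops longer (brighter).
ISO: 8000 → 6400 → 5000 → 4000 → 3200 → 2500 — 1 2/3 stops dropped (darker).
Net change so far: 2 1/3 stops brighter. Offset with the aperture: f/9 → f/10 → f/11 → f/13 → f/14 → f/16 → f/18 → f/20.

f/20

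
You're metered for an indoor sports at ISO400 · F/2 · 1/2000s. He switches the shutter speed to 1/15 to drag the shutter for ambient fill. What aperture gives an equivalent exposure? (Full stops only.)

f/22

Shutter speed: 1/2000 → 1/1000 → 1/500 → 1/250 → 1/125 → 1/60 → 1/30 → 1/15 — 7 stops longer (brighter).
Need 7 stops darker from the aperture: f/2 → f/2.8 → f/4 → f/5.6 → f/8 → f/11 → f/16 → f/22.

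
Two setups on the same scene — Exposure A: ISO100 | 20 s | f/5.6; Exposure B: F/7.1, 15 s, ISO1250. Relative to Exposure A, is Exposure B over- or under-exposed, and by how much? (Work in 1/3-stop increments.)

Aperture: f/5.6 → f/6.3 → f/7.1 — 2/3 stop smaller aperture (darker).
Shutter speed: 20 → 15 — 1/3 stop faster (darker).
ISO: 100 → 125 → 160 → 200 → 250 → 320 → 400 → 500 → 640 → 800 → 1000 → 1250 — 3 2/3 stops raised (brighter).
Net: −2/3 −1/3 +3 2/3 = +2 2/3 stops.

2 2/3 stops brighter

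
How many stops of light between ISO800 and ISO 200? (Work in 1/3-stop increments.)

800 → 640 → 500 → 400 → 320 → 250 → 200 — count the steps: 6 third-stops = 2 stops.

2 stops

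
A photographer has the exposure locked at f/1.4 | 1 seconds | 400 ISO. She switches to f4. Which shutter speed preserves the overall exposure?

8 s

Aperture: f/1.4 → f/2 → f/2.8 → f/4 — 3 stops stopped down (darker).
Need 3 stops brighter from the shutter speed: 1 → 2 → 4 → 8.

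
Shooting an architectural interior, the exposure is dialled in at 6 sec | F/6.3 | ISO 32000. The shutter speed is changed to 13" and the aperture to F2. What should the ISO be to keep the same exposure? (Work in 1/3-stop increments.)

Shutter speed: 6 → 8 → 10 → 13 — 1 stop longer (brighter).
Aperture: f/6.3 → f/5.6 → f/5 → f/4.5 → f/4 → f/3.5 → f/3.2 → f/2.8 → f/2.5 → f/2.2 → f/2 — 3 1/3 stops wider (brighter).
Net change so far: 4 1/3 stops brighter. Offset with the ISO: 32000 → 25600 → 20000 → 16000 → 12800 → 10000 → 8000 → 6400 → 5000 → 4000 → 3200 → 2500 → 2000 → 1600.

ISO 1600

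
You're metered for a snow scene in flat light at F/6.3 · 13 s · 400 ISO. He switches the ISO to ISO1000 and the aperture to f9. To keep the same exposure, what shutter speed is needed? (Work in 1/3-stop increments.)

ISO: 400 → 500 → 640 → 800 → 1000 — 1 1/3 stops raised (brighter).
Aperture: f/6.3 → f/7.1 → f/8 → f/9 — 1 stop smaller aperture (darker).
Net change so far: 1/3 stop brighter. Offset with the shutter speed: 13 → 10.

10 s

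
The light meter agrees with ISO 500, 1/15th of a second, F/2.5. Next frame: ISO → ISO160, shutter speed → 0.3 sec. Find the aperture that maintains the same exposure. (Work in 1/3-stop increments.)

ISO: 500 → 400 → 320 → 250 → 200 → 160 — 1 2/3 stops lower (darker).
Shutter speed: 1/15 → 1/13 → 1/10 → 1/8 → 1/6 → 1/5 → 1/4 → 0.3 — 2 1/3 stops longer (brighter).
Net change so far: 2/3 stop brighter. Offset with the aperture: f/2.5 → f/2.8 → f/3.2.

f/3.2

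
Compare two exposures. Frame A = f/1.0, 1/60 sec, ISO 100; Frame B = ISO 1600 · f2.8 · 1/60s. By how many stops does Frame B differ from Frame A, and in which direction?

Aperture: f/1.0 → f/1.4 → f/2 → f/2.8 — 3 stops narrower (darker).
Shutter speed: unchanged.
ISO: 100 → 200 → 400 → 800 → 1600 — 4 stops raised (brighter).
Net: −3 +4 = +1 stop.

1 stop brighter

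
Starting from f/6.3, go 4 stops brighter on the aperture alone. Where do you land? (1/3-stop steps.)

Aperture: f/6.3 → f/5.6 → f/5 → f/4.5 → f/4 → f/3.5 → f/3.2 → f/2.8 → f/2.5 → f/2.2 → f/2 → f/1.8 → f/1.6 — 4 stops wider (brighter).

f/1.6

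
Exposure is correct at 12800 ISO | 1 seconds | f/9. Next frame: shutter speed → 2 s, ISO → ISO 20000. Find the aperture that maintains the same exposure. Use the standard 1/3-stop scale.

Shutter speed: 1 → 1.3 → 1.6 → 2 — 1 stop slower (brighter).
ISO: 12800 → 16000 → 20000 — 2/3 stop raised (brighter).
Net change so far: 1 2/3 stops brighter. Offset with the aperture: f/9 → f/10 → f/11 → f/13 → f/14 → f/16.

f/16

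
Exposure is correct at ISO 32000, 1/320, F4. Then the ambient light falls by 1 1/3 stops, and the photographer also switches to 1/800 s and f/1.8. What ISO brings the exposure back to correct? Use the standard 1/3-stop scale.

Scene light: 1 1/3 stops darker.
Shutter speed: 1/320 → 1/400 → 1/500 → 1/640 → 1/800 — 1 1/3 stops shorter (darker).
Aperture: f/4 → f/3.5 → f/3.2 → f/2.8 → f/2.5 → f/2.2 → f/2 → f/1.8 — 2 1/3 stops wider (brighter).
Net so far: 1/3 stop darker. ISO: 32000 → 40000.

ISO 40000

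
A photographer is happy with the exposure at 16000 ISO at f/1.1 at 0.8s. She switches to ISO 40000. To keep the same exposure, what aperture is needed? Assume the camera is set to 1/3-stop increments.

f/1.8

ISO: 16000 → 20000 → 25600 → 32000 → 40000 — 1 1/3 stops higher (brighter).
Need 1 1/3 stops darker from the aperture: f/1.1 → f/1.2 → f/1.4 → f/1.6 → f/1.8.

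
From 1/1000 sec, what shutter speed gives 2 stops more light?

1/250s

Shutter speed: 1/1000 → 1/500 → 1/250 — 2 stops slower (brighter).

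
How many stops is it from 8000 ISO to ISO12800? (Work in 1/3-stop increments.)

8000 → 10000 → 12800 — count the steps: 2 third-stops = 2/3 stop.

2/3 stop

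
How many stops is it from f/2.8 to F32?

7 stops

f/2.8 → f/4 → f/5.6 → f/8 → f/11 → f/16 → f/22 → f/32 — count the steps: 7 stops.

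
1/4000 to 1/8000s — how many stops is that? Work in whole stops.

1/4000 → 1/8000 — count the steps: 1 stop.

1 stop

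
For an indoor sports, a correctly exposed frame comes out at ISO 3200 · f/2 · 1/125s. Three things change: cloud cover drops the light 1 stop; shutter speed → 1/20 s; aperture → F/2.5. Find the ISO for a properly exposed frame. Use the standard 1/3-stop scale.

ISO 1600

Scene light: 1 stop darker.
Shutter speed: 1/125 → 1/100 → 1/80 → 1/60 → 1/50 → 1/40 → 1/30 → 1/25 → 1/20 — 2 2/3 stops longer (brighter).
Aperture: f/2 → f/2.2 → f/2.5 — 2/3 stop stopped down (darker).
Net so far: 1 stop brighter. ISO: 3200 → 2500 → 2000 → 1600.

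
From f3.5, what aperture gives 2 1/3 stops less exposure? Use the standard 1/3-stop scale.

f/8

Aperture: f/3.5 → f/4 → f/4.5 → f/5 → f/5.6 → f/6.3 → f/7.1 → f/8 — 2 1/3 stops smaller aperture (darker).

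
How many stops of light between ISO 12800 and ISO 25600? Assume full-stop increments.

12800 → 25600 — count the steps: 1 stop.

1 stop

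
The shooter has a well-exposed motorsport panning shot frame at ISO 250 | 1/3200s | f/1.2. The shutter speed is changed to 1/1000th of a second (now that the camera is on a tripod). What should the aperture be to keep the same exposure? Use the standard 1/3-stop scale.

f/2.2

Shutter speed: 1/3200 → 1/2500 → 1/2000 → 1/1600 → 1/1250 → 1/1000 — 1 2/3 stops longer (brighter).
Need 1 2/3 stops darker from the aperture: f/1.2 → f/1.4 → f/1.6 → f/1.8 → f/2 → f/2.2.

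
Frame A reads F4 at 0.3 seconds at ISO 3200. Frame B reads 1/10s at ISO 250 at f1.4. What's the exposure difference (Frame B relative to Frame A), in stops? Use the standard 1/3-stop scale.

2 1/3 stops darker

Aperture: f/4 → f/3.5 → f/3.2 → f/2.8 → f/2.5 → f/2.2 → f/2 → f/1.8 → f/1.6 → f/1.4 — 3 stops wider (brighter).
Shutter speed: 0.3 → 1/4 → 1/5 → 1/6 → 1/8 → 1/10 — 1 2/3 stops faster (darker).
ISO: 3200 → 2500 → 2000 → 1600 → 1250 → 1000 → 800 → 640 → 500 → 400 → 320 → 250 — 3 2/3 stops lower (darker).
Net: +3 −1 2/3 −3 2/3 = −2 1/3 stops.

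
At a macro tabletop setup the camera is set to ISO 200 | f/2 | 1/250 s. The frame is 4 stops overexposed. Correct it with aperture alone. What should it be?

Overexposed by 4 stops → need 4 stops darker.
Aperture: f/2 → f/2.8 → f/4 → f/5.6 → f/8.

f/8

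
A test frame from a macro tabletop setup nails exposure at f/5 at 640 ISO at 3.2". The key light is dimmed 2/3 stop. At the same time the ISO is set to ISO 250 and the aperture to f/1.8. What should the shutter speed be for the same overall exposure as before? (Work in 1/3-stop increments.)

Scene light: 2/3 stop darker.
ISO: 640 → 500 → 400 → 320 → 250 — 1 1/3 stops lower (darker).
Aperture: f/5 → f/4.5 → f/4 → f/3.5 → f/3.2 → f/2.8 → f/2.5 → f/2.2 → f/2 → f/1.8 — 3 stops larger aperture (brighter).
Net so far: 1 stop brighter. Shutter speed: 3.2 → 2.5 → 2 → 1.6.

1.6 s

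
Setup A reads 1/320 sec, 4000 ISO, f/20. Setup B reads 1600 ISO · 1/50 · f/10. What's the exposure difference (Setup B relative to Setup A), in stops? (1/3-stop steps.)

Aperture: f/20 → f/18 → f/16 → f/14 → f/13 → f/11 → f/10 — 2 stops wider (brighter).
Shutter speed: 1/320 → 1/250 → 1/200 → 1/160 → 1/125 → 1/100 → 1/80 → 1/60 → 1/50 — 2 2/3 stops longer (brighter).
ISO: 4000 → 3200 → 2500 → 2000 → 1600 — 1 1/3 stops lower (darker).
Net: +2 +2 2/3 −1 1/3 = +3 1/3 stops.

3 1/3 stops brighter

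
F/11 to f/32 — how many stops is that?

f/11 → f/16 → f/22 → f/32 — count the steps: 3 stops.

3 stops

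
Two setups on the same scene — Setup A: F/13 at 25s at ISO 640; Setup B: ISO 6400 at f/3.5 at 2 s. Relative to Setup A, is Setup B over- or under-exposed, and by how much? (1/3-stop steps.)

3 1/3 stops brighter

Aperture: f/13 → f/11 → f/10 → f/9 → f/8 → f/7.1 → f/6.3 → f/5.6 → f/5 → f/4.5 → f/4 → f/3.5 — 3 2/3 stops wider (brighter).
Shutter speed: 25 → 20 → 15 → 13 → 10 → 8 → 6 → 5 → 4 → 3.2 → 2.5 → 2 — 3 2/3 stops faster (darker).
ISO: 640 → 800 → 1000 → 1250 → 1600 → 2000 → 2500 → 3200 → 4000 → 5000 → 6400 — 3 1/3 stops higher (brighter).
Net: +3 2/3 −3 2/3 +3 1/3 = +3 1/3 stops.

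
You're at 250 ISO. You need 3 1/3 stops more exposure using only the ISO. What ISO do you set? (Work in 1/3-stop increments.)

ISO: 250 → 320 → 400 → 500 → 640 → 800 → 1000 → 1250 → 1600 → 2000 → 2500 — 3 1/3 stops raised (brighter).

ISO 2500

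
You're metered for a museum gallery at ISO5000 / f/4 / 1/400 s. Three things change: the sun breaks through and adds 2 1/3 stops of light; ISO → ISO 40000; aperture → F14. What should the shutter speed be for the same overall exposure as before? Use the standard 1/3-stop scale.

Scene light: 2 1/3 stops brighter.
ISO: 5000 → 6400 → 8000 → 10000 → 12800 → 16000 → 20000 → 25600 → 32000 → 40000 — 3 stops raised (brighter).
Aperture: f/4 → f/4.5 → f/5 → f/5.6 → f/6.3 → f/7.1 → f/8 → f/9 → f/10 → f/11 → f/13 → f/14 — 3 2/3 stops smaller aperture (darker).
Net so far: 1 2/3 stops brighter. Shutter speed: 1/400 → 1/500 → 1/640 → 1/800 → 1/1000 → 1/1250.

1/1250s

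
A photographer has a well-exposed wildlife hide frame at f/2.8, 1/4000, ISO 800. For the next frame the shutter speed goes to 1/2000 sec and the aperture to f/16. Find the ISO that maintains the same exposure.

Shutter speed: 1/4000 → 1/2000 — 1 stop longer (brighter).
Aperture: f/2.8 → f/4 → f/5.6 → f/8 → f/11 → f/16 — 5 stops narrower (darker).
Net change so far: 4 stops darker. Offset with the ISO: 800 → 1600 → 3200 → 6400 → 12800.

ISO 12800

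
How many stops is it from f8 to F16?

f/8 → f/11 → f/16 — count the steps: 2 stops.

2 stops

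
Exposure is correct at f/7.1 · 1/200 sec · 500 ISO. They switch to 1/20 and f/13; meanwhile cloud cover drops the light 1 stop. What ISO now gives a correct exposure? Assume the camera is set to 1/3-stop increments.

ISO 320

Scene light: 1 stop darker.
Shutter speed: 1/200 → 1/160 → 1/125 → 1/100 → 1/80 → 1/60 → 1/50 → 1/40 → 1/30 → 1/25 → 1/20 — 3 1/3 stops slower (brighter).
Aperture: f/7.1 → f/8 → f/9 → f/10 → f/11 → f/13 — 1 2/3 stops narrower (darker).
Net so far: 2/3 stop brighter. ISO: 500 → 400 → 320.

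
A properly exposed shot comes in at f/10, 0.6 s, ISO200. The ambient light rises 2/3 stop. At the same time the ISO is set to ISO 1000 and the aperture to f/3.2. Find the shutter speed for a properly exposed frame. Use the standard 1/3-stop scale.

Scene light: 2/3 stop brighter.
ISO: 200 → 250 → 320 → 400 → 500 → 640 → 800 → 1000 — 2 1/3 stops raised (brighter).
Aperture: f/10 → f/9 → f/8 → f/7.1 → f/6.3 → f/5.6 → f/5 → f/4.5 → f/4 → f/3.5 → f/3.2 — 3 1/3 stops larger aperture (brighter).
Net so far: 6 1/3 stops brighter. Shutter speed: 0.6 → 0.5 → 0.4 → 0.3 → 1/4 → 1/5 → 1/6 → 1/8 → 1/10 → 1/13 → 1/15 → 1/20 → 1/25 → 1/30 → 1/40 → 1/50 → 1/60 → 1/80 → 1/100 → 1/125.

1/125s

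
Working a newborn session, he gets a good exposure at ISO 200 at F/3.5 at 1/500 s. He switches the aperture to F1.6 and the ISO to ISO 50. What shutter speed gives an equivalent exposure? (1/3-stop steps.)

Aperture: f/3.5 → f/3.2 → f/2.8 → f/2.5 → f/2.2 → f/2 → f/1.8 → f/1.6 — 2 1/3 stops larger aperture (brighter).
ISO: 200 → 160 → 125 → 100 → 80 → 64 → 50 — 2 stops dropped (darker).
Net change so far: 1/3 stop brighter. Offset with the shutter speed: 1/500 → 1/640.

1/640s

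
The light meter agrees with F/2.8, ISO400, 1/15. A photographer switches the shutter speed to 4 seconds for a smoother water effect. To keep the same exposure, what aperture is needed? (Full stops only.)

f/22

Shutter speed: 1/15 → 1/8 → 1/4 → 1/2 → 1 → 2 → 4 — 6 stops longer (brighter).
Need 6 stops darker from the aperture: f/2.8 → f/4 → f/5.6 → f/8 → f/11 → f/16 → f/22.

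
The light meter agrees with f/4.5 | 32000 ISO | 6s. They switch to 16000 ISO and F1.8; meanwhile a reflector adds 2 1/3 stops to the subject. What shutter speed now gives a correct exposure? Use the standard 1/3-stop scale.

0.4 s

Scene light: 2 1/3 stops brighter.
ISO: 32000 → 25600 → 20000 → 16000 — 1 stop lower (darker).
Aperture: f/4.5 → f/4 → f/3.5 → f/3.2 → f/2.8 → f/2.5 → f/2.2 → f/2 → f/1.8 — 2 2/3 stops larger aperture (brighter).
Net so far: 4 stops brighter. Shutter speed: 6 → 5 → 4 → 3.2 → 2.5 → 2 → 1.6 → 1.3 → 1 → 0.8 → 0.6 → 0.5 → 0.4.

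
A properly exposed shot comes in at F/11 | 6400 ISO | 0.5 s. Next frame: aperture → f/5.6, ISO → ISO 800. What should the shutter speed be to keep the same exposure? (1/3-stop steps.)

1 s

Aperture: f/11 → f/10 → f/9 → f/8 → f/7.1 → f/6.3 → f/5.6 — 2 stops opened up (brighter).
ISO: 6400 → 5000 → 4000 → 3200 → 2500 → 2000 → 1600 → 1250 → 1000 → 800 — 3 stops lower (darker).
Net change so far: 1 stop darker. Offset with the shutter speed: 0.5 → 0.6 → 0.8 → 1.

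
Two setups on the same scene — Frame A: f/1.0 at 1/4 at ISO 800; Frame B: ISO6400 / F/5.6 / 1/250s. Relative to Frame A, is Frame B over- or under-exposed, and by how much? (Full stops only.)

Aperture: f/1.0 → f/1.4 → f/2 → f/2.8 → f/4 → f/5.6 — 5 stops narrower (darker).
Shutter speed: 1/4 → 1/8 → 1/15 → 1/30 → 1/60 → 1/125 → 1/250 — 6 stops faster (darker).
ISO: 800 → 1600 → 3200 → 6400 — 3 stops raised (brighter).
Net: −5 −6 +3 = −8 stops.

8 stops darker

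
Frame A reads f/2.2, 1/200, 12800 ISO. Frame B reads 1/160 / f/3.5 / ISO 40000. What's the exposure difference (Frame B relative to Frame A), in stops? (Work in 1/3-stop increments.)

Aperture: f/2.2 → f/2.5 → f/2.8 → f/3.2 → f/3.5 — 1 1/3 stops narrower (darker).
Shutter speed: 1/200 → 1/160 — 1/3 stop longer (brighter).
ISO: 12800 → 16000 → 20000 → 25600 → 32000 → 40000 — 1 2/3 stops raised (brighter).
Net: −1 1/3 +1/3 +1 2/3 = +2/3 stops.

2/3 stop brighter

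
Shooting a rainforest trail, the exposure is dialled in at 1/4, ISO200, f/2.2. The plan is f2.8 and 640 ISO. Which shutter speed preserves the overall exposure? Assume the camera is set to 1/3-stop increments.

1/8s

Aperture: f/2.2 → f/2.5 → f/2.8 — 2/3 stop smaller aperture (darker).
ISO: 200 → 250 → 320 → 400 → 500 → 640 — 1 2/3 stops higher (brighter).
Net change so far: 1 stop brighter. Offset with the shutter speed: 1/4 → 1/5 → 1/6 → 1/8.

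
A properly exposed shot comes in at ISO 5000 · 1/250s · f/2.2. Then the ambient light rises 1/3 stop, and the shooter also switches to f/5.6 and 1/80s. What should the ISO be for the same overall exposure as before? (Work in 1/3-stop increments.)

Scene light: 1/3 stop brighter.
Aperture: f/2.2 → f/2.5 → f/2.8 → f/3.2 → f/3.5 → f/4 → f/4.5 → f/5 → f/5.6 — 2 2/3 stops stopped down (darker).
Shutter speed: 1/250 → 1/200 → 1/160 → 1/125 → 1/100 → 1/80 — 1 2/3 stops longer (brighter).
Net so far: 2/3 stop darker. ISO: 5000 → 6400 → 8000.

ISO 8000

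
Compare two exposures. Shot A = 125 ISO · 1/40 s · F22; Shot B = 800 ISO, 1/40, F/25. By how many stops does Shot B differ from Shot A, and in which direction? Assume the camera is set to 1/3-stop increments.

Aperture: f/22 → f/25 — 1/3 stop stopped down (darker).
Shutter speed: unchanged.
ISO: 125 → 160 → 200 → 250 → 320 → 400 → 500 → 640 → 800 — 2 2/3 stops raised (brighter).
Net: −1/3 +2 2/3 = +2 1/3 stops.

2 1/3 stops brighter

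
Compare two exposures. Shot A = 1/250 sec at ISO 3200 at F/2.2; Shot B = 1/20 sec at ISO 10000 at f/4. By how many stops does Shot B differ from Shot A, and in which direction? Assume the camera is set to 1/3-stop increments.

3 2/3 stops brighter

Aperture: f/2.2 → f/2.5 → f/2.8 → f/3.2 → f/3.5 → f/4 — 1 2/3 stops stopped down (darker).
Shutter speed: 1/250 → 1/200 → 1/160 → 1/125 → 1/100 → 1/80 → 1/60 → 1/50 → 1/40 → 1/30 → 1/25 → 1/20 — 3 2/3 stops slower (brighter).
ISO: 3200 → 4000 → 5000 → 6400 → 8000 → 10000 — 1 2/3 stops higher (brighter).
Net: −1 2/3 +3 2/3 +1 2/3 = +3 2/3 stops.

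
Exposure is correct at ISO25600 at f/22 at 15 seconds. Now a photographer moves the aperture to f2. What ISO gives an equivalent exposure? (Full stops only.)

Aperture: f/22 → f/16 → f/11 → f/8 → f/5.6 → f/4 → f/2.8 → f/2 — 7 stops wider (brighter).
Need 7 stops darker from the ISO: 25600 → 12800 → 6400 → 3200 → 1600 → 800 → 400 → 200.

ISO 200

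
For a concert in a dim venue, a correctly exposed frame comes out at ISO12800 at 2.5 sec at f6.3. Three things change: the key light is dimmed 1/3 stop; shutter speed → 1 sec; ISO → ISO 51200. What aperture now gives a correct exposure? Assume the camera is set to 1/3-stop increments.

Scene light: 1/3 stop darker.
Shutter speed: 2.5 → 2 → 1.6 → 1.3 → 1 — 1 1/3 stops shorter (darker).
ISO: 12800 → 16000 → 20000 → 25600 → 32000 → 40000 → 51200 — 2 stops raised (brighter).
Net so far: 1/3 stop brighter. Aperture: f/6.3 → f/7.1.

f/7.1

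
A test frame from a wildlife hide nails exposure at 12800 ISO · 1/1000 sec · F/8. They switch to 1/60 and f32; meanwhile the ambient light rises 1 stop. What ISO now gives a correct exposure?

ISO 6400

Scene light: 1 stop brighter.
Shutter speed: 1/1000 → 1/500 → 1/250 → 1/125 → 1/60 — 4 stops slower (brighter).
Aperture: f/8 → f/11 → f/16 → f/22 → f/32 — 4 stops narrower (darker).
Net so far: 1 stop brighter. ISO: 12800 → 6400.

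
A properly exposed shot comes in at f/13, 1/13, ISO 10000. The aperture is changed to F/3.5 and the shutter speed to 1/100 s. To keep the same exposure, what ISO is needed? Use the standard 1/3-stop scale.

ISO 6400

Aperture: f/13 → f/11 → f/10 → f/9 → f/8 → f/7.1 → f/6.3 → f/5.6 → f/5 → f/4.5 → f/4 → f/3.5 — 3 2/3 stops opened up (brighter).
Shutter speed: 1/13 → 1/15 → 1/20 → 1/25 → 1/30 → 1/40 → 1/50 → 1/60 → 1/80 → 1/100 — 3 stops faster (darker).
Net change so far: 2/3 stop brighter. Offset with the ISO: 10000 → 8000 → 6400.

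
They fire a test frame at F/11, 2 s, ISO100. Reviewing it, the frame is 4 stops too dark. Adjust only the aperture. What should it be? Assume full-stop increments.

f/2.8

Underexposed by 4 stops → need 4 stops brighter.
Aperture: f/11 → f/8 → f/5.6 → f/4 → f/2.8.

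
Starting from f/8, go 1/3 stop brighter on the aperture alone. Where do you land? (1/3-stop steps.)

Aperture: f/8 → f/7.1 — 1/3 stop wider (brighter).

f/7.1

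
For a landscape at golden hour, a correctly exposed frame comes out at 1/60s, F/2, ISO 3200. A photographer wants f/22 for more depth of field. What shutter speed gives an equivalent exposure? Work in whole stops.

Aperture: f/2 → f/2.8 → f/4 → f/5.6 → f/8 → f/11 → f/16 → f/22 — 7 stops smaller aperture (darker).
Need 7 stops brighter from the shutter speed: 1/60 → 1/30 → 1/15 → 1/8 → 1/4 → 1/2 → 1 → 2.

2 s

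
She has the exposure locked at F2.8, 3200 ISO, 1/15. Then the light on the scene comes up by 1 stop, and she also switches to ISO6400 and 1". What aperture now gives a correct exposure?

Scene light: 1 stop brighter.
ISO: 3200 → 6400 — 1 stop raised (brighter).
Shutter speed: 1/15 → 1/8 → 1/4 → 1/2 → 1 — 4 stops slower (brighter).
Net so far: 6 stops brighter. Aperture: f/2.8 → f/4 → f/5.6 → f/8 → f/11 → f/16 → f/22.

f/22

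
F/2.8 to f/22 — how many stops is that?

6 stops

f/2.8 → f/4 → f/5.6 → f/8 → f/11 → f/16 → f/22 — count the steps: 6 stops.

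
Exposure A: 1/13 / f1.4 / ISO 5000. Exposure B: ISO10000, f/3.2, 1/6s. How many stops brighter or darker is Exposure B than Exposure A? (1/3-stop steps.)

Aperture: f/1.4 → f/1.6 → f/1.8 → f/2 → f/2.2 → f/2.5 → f/2.8 → f/3.2 — 2 1/3 stops narrower (darker).
Shutter speed: 1/13 → 1/10 → 1/8 → 1/6 — 1 stop longer (brighter).
ISO: 5000 → 6400 → 8000 → 10000 — 1 stop raised (brighter).
Net: −2 1/3 +1 +1 = −1/3 stops.

1/3 stop darker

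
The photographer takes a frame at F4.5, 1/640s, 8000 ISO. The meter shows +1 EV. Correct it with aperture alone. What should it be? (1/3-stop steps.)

f/6.3

Overexposed by 1 stop → need 1 stop darker.
Aperture: f/4.5 → f/5 → f/5.6 → f/6.3.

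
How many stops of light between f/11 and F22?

f/11 → f/16 → f/22 — count the steps: 2 stops.

2 stops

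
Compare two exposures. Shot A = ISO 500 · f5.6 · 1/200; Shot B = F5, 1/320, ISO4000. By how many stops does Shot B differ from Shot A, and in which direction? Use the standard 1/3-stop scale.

2 2/3 stops brighter

Aperture: f/5.6 → f/5 — 1/3 stop wider (brighter).
Shutter speed: 1/200 → 1/250 → 1/320 — 2/3 stop faster (darker).
ISO: 500 → 640 → 800 → 1000 → 1250 → 1600 → 2000 → 2500 → 3200 → 4000 — 3 stops higher (brighter).
Net: +1/3 −2/3 +3 = +2 2/3 stops.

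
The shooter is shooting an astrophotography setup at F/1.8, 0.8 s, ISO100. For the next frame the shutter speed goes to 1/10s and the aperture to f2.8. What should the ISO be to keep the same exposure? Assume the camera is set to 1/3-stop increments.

Shutter speed: 0.8 → 0.6 → 0.5 → 0.4 → 0.3 → 1/4 → 1/5 → 1/6 → 1/8 → 1/10 — 3 stops shorter (darker).
Aperture: f/1.8 → f/2 → f/2.2 → f/2.5 → f/2.8 — 1 1/3 stops narrower (darker).
Net change so far: 4 1/3 stops darker. Offset with the ISO: 100 → 125 → 160 → 200 → 250 → 320 → 400 → 500 → 640 → 800 → 1000 → 1250 → 1600 → 2000.

ISO 2000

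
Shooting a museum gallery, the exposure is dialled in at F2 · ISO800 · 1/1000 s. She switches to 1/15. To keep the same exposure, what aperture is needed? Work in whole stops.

Shutter speed: 1/1000 → 1/500 → 1/250 → 1/125 → 1/60 → 1/30 → 1/15 — 6 stops slower (brighter).
Need 6 stops darker from the aperture: f/2 → f/2.8 → f/4 → f/5.6 → f/8 → f/11 → f/16.

f/16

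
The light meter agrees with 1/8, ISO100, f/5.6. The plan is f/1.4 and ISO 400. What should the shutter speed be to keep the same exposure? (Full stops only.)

Aperture: f/5.6 → f/4 → f/2.8 → f/2 → f/1.4 — 4 stops wider (brighter).
ISO: 100 → 200 → 400 — 2 stops higher (brighter).
Net change so far: 6 stops brighter. Offset with the shutter speed: 1/8 → 1/15 → 1/30 → 1/60 → 1/125 → 1/250 → 1/500.

1/500s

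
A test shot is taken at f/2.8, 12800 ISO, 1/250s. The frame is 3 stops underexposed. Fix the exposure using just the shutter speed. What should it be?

Underexposed by 3 stops → need 3 stops brighter.
Shutter speed: 1/250 → 1/125 → 1/60 → 1/30.

1/30s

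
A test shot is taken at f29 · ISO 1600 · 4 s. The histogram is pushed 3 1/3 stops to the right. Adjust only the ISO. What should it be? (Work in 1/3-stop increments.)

Overexposed by 3 1/3 stops → need 3 1/3 stops darker.
ISO: 1600 → 1250 → 1000 → 800 → 640 → 500 → 400 → 320 → 250 → 200 → 160.

ISO 160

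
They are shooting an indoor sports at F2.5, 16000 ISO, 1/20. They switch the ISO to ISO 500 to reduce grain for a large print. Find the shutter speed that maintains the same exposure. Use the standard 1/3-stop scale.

1.6 s

ISO: 16000 → 12800 → 10000 → 8000 → 6400 → 5000 → 4000 → 3200 → 2500 → 2000 → 1600 → 1250 → 1000 → 800 → 640 → 500 — 5 stops dropped (darker).
Need 5 stops brighter from the shutter speed: 1/20 → 1/15 → 1/13 → 1/10 → 1/8 → 1/6 → 1/5 → 1/4 → 0.3 → 0.4 → 0.5 → 0.6 → 0.8 → 1 → 1.3 → 1.6.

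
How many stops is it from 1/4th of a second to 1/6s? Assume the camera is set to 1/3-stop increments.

1/4 → 1/5 → 1/6 — count the steps: 2 third-stops = 2/3 stop.

2/3 stop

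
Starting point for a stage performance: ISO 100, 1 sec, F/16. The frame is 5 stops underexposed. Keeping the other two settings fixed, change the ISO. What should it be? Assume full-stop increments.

ISO 3200

Underexposed by 5 stops → need 5 stops brighter.
ISO: 100 → 200 → 400 → 800 → 1600 → 3200.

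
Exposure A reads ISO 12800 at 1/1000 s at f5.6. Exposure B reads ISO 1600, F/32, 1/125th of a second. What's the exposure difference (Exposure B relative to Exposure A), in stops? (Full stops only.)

Aperture: f/5.6 → f/8 → f/11 → f/16 → f/22 → f/32 — 5 stops narrower (darker).
Shutter speed: 1/1000 → 1/500 → 1/250 → 1/125 — 3 stops slower (brighter).
ISO: 12800 → 6400 → 3200 → 1600 — 3 stops dropped (darker).
Net: −5 +3 −3 = −5 stops.

5 stops darker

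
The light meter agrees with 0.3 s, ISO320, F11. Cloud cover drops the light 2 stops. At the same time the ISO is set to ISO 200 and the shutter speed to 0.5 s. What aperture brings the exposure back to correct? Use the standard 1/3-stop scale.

f/5.6

Scene light: 2 stops darker.
ISO: 320 → 250 → 200 — 2/3 stop dropped (darker).
Shutter speed: 0.3 → 0.4 → 0.5 — 2/3 stop slower (brighter).
Net so far: 2 stops darker. Aperture: f/11 → f/10 → f/9 → f/8 → f/7.1 → f/6.3 → f/5.6.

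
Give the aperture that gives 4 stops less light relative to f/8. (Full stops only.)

f/32

Aperture: f/8 → f/11 → f/16 → f/22 → f/32 — 4 stops stopped down (darker).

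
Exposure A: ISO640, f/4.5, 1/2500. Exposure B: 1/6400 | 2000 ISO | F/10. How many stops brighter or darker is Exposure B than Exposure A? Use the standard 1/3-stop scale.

Aperture: f/4.5 → f/5 → f/5.6 → f/6.3 → f/7.1 → f/8 → f/9 → f/10 — 2 1/3 stops smaller aperture (darker).
Shutter speed: 1/2500 → 1/3200 → 1/4000 → 1/5000 → 1/6400 — 1 1/3 stops shorter (darker).
ISO: 640 → 800 → 1000 → 1250 → 1600 → 2000 — 1 2/3 stops raised (brighter).
Net: −2 1/3 −1 1/3 +1 2/3 = −2 stops.

2 stops darker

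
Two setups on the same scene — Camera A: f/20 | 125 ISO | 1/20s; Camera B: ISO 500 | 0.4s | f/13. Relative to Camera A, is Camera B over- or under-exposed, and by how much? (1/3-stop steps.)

Aperture: f/20 → f/18 → f/16 → f/14 → f/13 — 1 1/3 stops larger aperture (brighter).
Shutter speed: 1/20 → 1/15 → 1/13 → 1/10 → 1/8 → 1/6 → 1/5 → 1/4 → 0.3 → 0.4 — 3 stops longer (brighter).
ISO: 125 → 160 → 200 → 250 → 320 → 400 → 500 — 2 stops higher (brighter).
Net: +1 1/3 +3 +2 = +6 1/3 stops.

6 1/3 stops brighter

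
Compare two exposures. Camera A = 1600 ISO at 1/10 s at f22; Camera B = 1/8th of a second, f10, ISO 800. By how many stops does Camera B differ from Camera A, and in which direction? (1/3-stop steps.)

1 2/3 stops brighter

Aperture: f/22 → f/20 → f/18 → f/16 → f/14 → f/13 → f/11 → f/10 — 2 1/3 stops opened up (brighter).
Shutter speed: 1/10 → 1/8 — 1/3 stop slower (brighter).
ISO: 1600 → 1250 → 1000 → 800 — 1 stop dropped (darker).
Net: +2 1/3 +1/3 −1 = +1 2/3 stops.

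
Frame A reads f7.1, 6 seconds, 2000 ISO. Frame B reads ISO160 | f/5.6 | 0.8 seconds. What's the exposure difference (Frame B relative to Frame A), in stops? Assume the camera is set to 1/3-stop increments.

6 stops darker

Aperture: f/7.1 → f/6.3 → f/5.6 — 2/3 stop wider (brighter).
Shutter speed: 6 → 5 → 4 → 3.2 → 2.5 → 2 → 1.6 → 1.3 → 1 → 0.8 — 3 stops shorter (darker).
ISO: 2000 → 1600 → 1250 → 1000 → 800 → 640 → 500 → 400 → 320 → 250 → 200 → 160 — 3 2/3 stops lower (darker).
Net: +2/3 −3 −3 2/3 = −6 stops.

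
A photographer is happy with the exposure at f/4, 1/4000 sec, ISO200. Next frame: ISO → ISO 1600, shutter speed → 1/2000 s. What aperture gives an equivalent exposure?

ISO: 200 → 400 → 800 → 1600 — 3 stops raised (brighter).
Shutter speed: 1/4000 → 1/2000 — 1 stop slower (brighter).
Net change so far: 4 stops brighter. Offset with the aperture: f/4 → f/5.6 → f/8 → f/11 → f/16.

f/16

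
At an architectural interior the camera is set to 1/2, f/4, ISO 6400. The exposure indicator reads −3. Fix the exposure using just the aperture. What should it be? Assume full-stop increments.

Underexposed by 3 stops → need 3 stops brighter.
Aperture: f/4 → f/2.8 → f/2 → f/1.4.

f/1.4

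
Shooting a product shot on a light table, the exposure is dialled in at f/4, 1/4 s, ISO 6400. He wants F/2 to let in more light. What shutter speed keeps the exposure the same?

1/15s

Aperture: f/4 → f/2.8 → f/2 — 2 stops wider (brighter).
Need 2 stops darker from the shutter speed: 1/4 → 1/8 → 1/15.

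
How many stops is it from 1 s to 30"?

5 stops

1 → 2 → 4 → 8 → 15 → 30 — count the steps: 5 stops.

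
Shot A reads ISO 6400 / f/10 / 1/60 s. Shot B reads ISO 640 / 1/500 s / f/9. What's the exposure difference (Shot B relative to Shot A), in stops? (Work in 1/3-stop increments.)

6 stops darker

Aperture: f/10 → f/9 — 1/3 stop larger aperture (brighter).
Shutter speed: 1/60 → 1/80 → 1/100 → 1/125 → 1/160 → 1/200 → 1/250 → 1/320 → 1/400 → 1/500 — 3 stops shorter (darker).
ISO: 6400 → 5000 → 4000 → 3200 → 2500 → 2000 → 1600 → 1250 → 1000 → 800 → 640 — 3 1/3 stops dropped (darker).
Net: +1/3 −3 −3 1/3 = −6 stops.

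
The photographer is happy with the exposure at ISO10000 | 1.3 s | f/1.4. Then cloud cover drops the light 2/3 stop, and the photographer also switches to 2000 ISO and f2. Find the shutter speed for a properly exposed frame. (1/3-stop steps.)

20 s

Scene light: 2/3 stop darker.
ISO: 10000 → 8000 → 6400 → 5000 → 4000 → 3200 → 2500 → 2000 — 2 1/3 stops lower (darker).
Aperture: f/1.4 → f/1.6 → f/1.8 → f/2 — 1 stop smaller aperture (darker).
Net so far: 4 stops darker. Shutter speed: 1.3 → 1.6 → 2 → 2.5 → 3.2 → 4 → 5 → 6 → 8 → 10 → 13 → 15 → 20.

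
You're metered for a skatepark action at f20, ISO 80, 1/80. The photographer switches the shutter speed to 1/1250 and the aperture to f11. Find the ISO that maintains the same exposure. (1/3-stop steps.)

Shutter speed: 1/80 → 1/100 → 1/125 → 1/160 → 1/200 → 1/250 → 1/320 → 1/400 → 1/500 → 1/640 → 1/800 → 1/1000 → 1/1250 — 4 stops shorter (darker).
Aperture: f/20 → f/18 → f/16 → f/14 → f/13 → f/11 — 1 2/3 stops larger aperture (brighter).
Net change so far: 2 1/3 stops darker. Offset with the ISO: 80 → 100 → 125 → 160 → 200 → 250 → 320 → 400.

ISO 400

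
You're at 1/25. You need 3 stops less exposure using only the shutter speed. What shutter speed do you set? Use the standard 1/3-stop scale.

Shutter speed: 1/25 → 1/30 → 1/40 → 1/50 → 1/60 → 1/80 → 1/100 → 1/125 → 1/160 → 1/200 — 3 stops shorter (darker).

1/200s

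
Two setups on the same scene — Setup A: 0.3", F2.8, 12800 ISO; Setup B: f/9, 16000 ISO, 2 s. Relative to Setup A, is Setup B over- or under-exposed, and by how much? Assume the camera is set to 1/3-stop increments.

1/3 stop darker

Aperture: f/2.8 → f/3.2 → f/3.5 → f/4 → f/4.5 → f/5 → f/5.6 → f/6.3 → f/7.1 → f/8 → f/9 — 3 1/3 stops stopped down (darker).
Shutter speed: 0.3 → 0.4 → 0.5 → 0.6 → 0.8 → 1 → 1.3 → 1.6 → 2 — 2 2/3 stops slower (brighter).
ISO: 12800 → 16000 — 1/3 stop raised (brighter).
Net: −3 1/3 +2 2/3 +1/3 = −1/3 stops.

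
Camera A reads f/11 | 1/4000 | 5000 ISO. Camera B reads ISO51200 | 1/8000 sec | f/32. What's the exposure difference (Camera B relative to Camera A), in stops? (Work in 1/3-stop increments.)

2/3 stop darker

Aperture: f/11 → f/13 → f/14 → f/16 → f/18 → f/20 → f/22 → f/25 → f/29 → f/32 — 3 stops stopped down (darker).
Shutter speed: 1/4000 → 1/5000 → 1/6400 → 1/8000 — 1 stop shorter (darker).
ISO: 5000 → 6400 → 8000 → 10000 → 12800 → 16000 → 20000 → 25600 → 32000 → 40000 → 51200 — 3 1/3 stops raised (brighter).
Net: −3 −1 +3 1/3 = −2/3 stops.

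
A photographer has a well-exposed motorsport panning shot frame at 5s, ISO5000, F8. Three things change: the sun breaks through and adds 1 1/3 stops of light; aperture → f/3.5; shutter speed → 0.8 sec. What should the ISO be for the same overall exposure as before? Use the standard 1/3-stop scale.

Scene light: 1 1/3 stops brighter.
Aperture: f/8 → f/7.1 → f/6.3 → f/5.6 → f/5 → f/4.5 → f/4 → f/3.5 — 2 1/3 stops larger aperture (brighter).
Shutter speed: 5 → 4 → 3.2 → 2.5 → 2 → 1.6 → 1.3 → 1 → 0.8 — 2 2/3 stops faster (darker).
Net so far: 1 stop brighter. ISO: 5000 → 4000 → 3200 → 2500.

ISO 2500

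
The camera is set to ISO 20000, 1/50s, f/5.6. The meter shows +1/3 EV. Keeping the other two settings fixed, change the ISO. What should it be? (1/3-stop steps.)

Overexposed by 1/3 stop → need 1/3 stop darker.
ISO: 20000 → 16000.

ISO 16000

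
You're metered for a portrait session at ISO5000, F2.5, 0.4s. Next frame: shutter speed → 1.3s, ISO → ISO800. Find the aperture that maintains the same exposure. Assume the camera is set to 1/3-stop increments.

f/1.8

Shutter speed: 0.4 → 0.5 → 0.6 → 0.8 → 1 → 1.3 — 1 2/3 stops slower (brighter).
ISO: 5000 → 4000 → 3200 → 2500 → 2000 → 1600 → 1250 → 1000 → 800 — 2 2/3 stops lower (darker).
Net change so far: 1 stop darker. Offset with the aperture: f/2.5 → f/2.2 → f/2 → f/1.8.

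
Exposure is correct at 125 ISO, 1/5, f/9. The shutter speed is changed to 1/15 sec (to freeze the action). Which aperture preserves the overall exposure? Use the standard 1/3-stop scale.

f/5

Shutter speed: 1/5 → 1/6 → 1/8 → 1/10 → 1/13 → 1/15 — 1 2/3 stops faster (darker).
Need 1 2/3 stops brighter from the aperture: f/9 → f/8 → f/7.1 → f/6.3 → f/5.6 → f/5.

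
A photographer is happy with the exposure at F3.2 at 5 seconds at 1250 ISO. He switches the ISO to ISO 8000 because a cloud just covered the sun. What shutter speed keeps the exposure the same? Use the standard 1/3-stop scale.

ISO: 1250 → 1600 → 2000 → 2500 → 3200 → 4000 → 5000 → 6400 → 8000 — 2 2/3 stops raised (brighter).
Need 2 2/3 stops darker from the shutter speed: 5 → 4 → 3.2 → 2.5 → 2 → 1.6 → 1.3 → 1 → 0.8.

0.8 s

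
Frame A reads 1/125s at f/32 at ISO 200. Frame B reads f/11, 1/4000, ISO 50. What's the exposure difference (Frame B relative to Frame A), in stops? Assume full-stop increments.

Aperture: f/32 → f/22 → f/16 → f/11 — 3 stops wider (brighter).
Shutter speed: 1/125 → 1/250 → 1/500 → 1/1000 → 1/2000 → 1/4000 — 5 stops faster (darker).
ISO: 200 → 100 → 50 — 2 stops lower (darker).
Net: +3 −5 −2 = −4 stops.

4 stops darker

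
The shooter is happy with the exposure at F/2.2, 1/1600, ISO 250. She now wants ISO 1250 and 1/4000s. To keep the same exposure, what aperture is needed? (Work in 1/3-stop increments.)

f/3.2

ISO: 250 → 320 → 400 → 500 → 640 → 800 → 1000 → 1250 — 2 1/3 stops raised (brighter).
Shutter speed: 1/1600 → 1/2000 → 1/2500 → 1/3200 → 1/4000 — 1 1/3 stops shorter (darker).
Net change so far: 1 stop brighter. Offset with the aperture: f/2.2 → f/2.5 → f/2.8 → f/3.2.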